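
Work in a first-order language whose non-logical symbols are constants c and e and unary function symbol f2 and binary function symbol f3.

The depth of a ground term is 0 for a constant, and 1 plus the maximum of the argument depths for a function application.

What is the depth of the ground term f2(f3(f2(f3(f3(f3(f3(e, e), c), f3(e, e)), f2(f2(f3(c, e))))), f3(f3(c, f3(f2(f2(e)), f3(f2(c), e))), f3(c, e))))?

7

depth(f3(e, e)) = 1 + max(0, 0) = 1
depth(f3(f3(e, e), c)) = 1 + max(1, 0) = 2
depth(f3(f3(f3(e, e), c), f3(e, e))) = 1 + max(2, 1) = 3
depth(f3(c, e)) = 1 + max(0, 0) = 1
depth(f2(f3(c, e))) = 1 + depth(f3(c, e)) = 1 + 1 = 2
depth(f2(f2(f3(c, e)))) = 1 + depth(f2(f3(c, e))) = 1 + 2 = 3
depth(f3(f3(f3(f3(e, e), c), f3(e, e)), f2(f2(f3(c, e))))) = 1 + max(3, 3) = 4
depth(f2(f3(f3(f3(f3(e, e), c), f3(e, e)), f2(f2(f3(c, e)))))) = 1 + depth(f3(f3(f3(f3(e, e), c), f3(e, e)), f2(f2(f3(c, e))))) = 1 + 4 = 5
depth(f2(e)) = 1 + depth(e) = 1 + 0 = 1
depth(f2(f2(e))) = 1 + depth(f2(e)) = 1 + 1 = 2
depth(f2(c)) = 1 + depth(c) = 1 + 0 = 1
depth(f3(f2(c), e)) = 1 + max(1, 0) = 2
depth(f3(f2(f2(e)), f3(f2(c), e))) = 1 + max(2, 2) = 3
depth(f3(c, f3(f2(f2(e)), f3(f2(c), e)))) = 1 + max(0, 3) = 4
depth(f3(f3(c, f3(f2(f2(e)), f3(f2(c), e))), f3(c, e))) = 1 + max(4, 1) = 5
depth(f3(f2(f3(f3(f3(f3(e, e), c), f3(e, e)), f2(f2(f3(c, e))))), f3(f3(c, f3(f2(f2(e)), f3(f2(c), e))), f3(c, e)))) = 1 + max(5, 5) = 6
depth(f2(f3(f2(f3(f3(f3(f3(e, e), c), f3(e, e)), f2(f2(f3(c, e))))), f3(f3(c, f3(f2(f2(e)), f3(f2(c), e))), f3(c, e))))) = 1 + depth(f3(f2(f3(f3(f3(f3(e, e), c), f3(e, e)), f2(f2(f3(c, e))))), f3(f3(c, f3(f2(f2(e)), f3(f2(c), e))), f3(c, e)))) = 1 + 6 = 7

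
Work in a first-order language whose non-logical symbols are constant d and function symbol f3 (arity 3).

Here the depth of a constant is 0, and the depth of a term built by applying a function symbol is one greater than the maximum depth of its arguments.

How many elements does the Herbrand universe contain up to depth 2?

9

Let N_k = |{terms of depth ≤ k}|. Then N_0 = 1 and N_k = 1 + N_{k-1}^3 for k ≥ 1 (one summand per function symbol, arity giving the exponent).
N_0 = 1
N_1 = 1 + 1^3 = 2
N_2 = 1 + 2^3 = 9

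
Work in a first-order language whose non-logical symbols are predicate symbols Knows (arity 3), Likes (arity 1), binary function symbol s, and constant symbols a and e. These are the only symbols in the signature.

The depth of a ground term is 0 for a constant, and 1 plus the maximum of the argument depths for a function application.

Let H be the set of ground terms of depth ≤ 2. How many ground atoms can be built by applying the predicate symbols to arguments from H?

First count ground terms of depth ≤ 2.
Write N_k for the number of ground terms of depth ≤ k. A term of depth ≤ k is either a constant or a function symbol applied to arguments of depth ≤ k−1, so N_k = 2 + N_{k-1}^2.
N_0 = 2
N_1 = 2 + 2^2 = 6
N_2 = 2 + 6^2 = 38
So |H| = 38.
Each predicate of arity r yields |H|^r ground atoms (one per choice of an r-tuple from H):
  Knows: 38^3 = 54872;  Likes: 38
Total ground atoms: 54872 + 38 = 54910.

54910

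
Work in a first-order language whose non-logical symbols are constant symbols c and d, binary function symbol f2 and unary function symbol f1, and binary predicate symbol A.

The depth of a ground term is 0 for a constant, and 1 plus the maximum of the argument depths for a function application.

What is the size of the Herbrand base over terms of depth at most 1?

First count ground terms of depth ≤ 1.
Count level by level. With function symbols f2/2, f1/1, the terms of depth ≤ k are the 2 constants together with each function applied to depth-≤(k−1) tuples, so N_k = 2 + N_{k-1}^2 + N_{k-1}.
N_0 = 2
N_1 = 2 + 2^2 + 2 = 8
So |H| = 8.
Each predicate of arity r yields |H|^r ground atoms (one per choice of an r-tuple from H):
  A: 8^2 = 64
Total ground atoms: 64.

64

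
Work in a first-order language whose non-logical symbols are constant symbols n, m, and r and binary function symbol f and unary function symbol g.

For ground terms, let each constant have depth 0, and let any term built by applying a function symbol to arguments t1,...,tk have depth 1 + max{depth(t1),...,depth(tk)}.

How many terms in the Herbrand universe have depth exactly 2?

Let N_k = |{terms of depth ≤ k}|. Then N_0 = 3 and N_k = 3 + N_{k-1}^2 + N_{k-1} for k ≥ 1 (one summand per function symbol, arity giving the exponent).
N_0 = 3
N_1 = 3 + 3^2 + 3 = 15
N_2 = 3 + 15^2 + 15 = 243
Terms of depth exactly 2: N_2 − N_1 = 243 − 15 = 228.

228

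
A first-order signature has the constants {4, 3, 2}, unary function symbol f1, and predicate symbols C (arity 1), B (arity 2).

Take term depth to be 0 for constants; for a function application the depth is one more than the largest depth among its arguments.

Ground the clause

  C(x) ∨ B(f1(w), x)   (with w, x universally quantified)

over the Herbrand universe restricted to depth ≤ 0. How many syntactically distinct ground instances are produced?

9

Ground terms of depth ≤ 0:
  Count level by level. With function symbols f1/1, the terms of depth ≤ k are the 3 constants together with each function applied to depth-≤(k−1) tuples, so N_k = 3 + N_{k-1}.
  N_0 = 3
  Explicitly: 4, 3, 2.
So there are 3 ground terms available for substitution.
Each of w, x ranges independently over the available ground terms, and distinct assignments produce distinct instances.
Number of ground instances = 3^2 = 9.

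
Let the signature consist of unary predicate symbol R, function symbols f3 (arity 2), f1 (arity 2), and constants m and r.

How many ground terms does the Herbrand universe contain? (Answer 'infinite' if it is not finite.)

infinite

The signature has at least one function symbol (f3, arity 2) and at least one constant (m).
Iterating f3 gives infinitely many distinct ground terms: m, f3(m, m), f3(f3(m, m), f3(m, m)), ...
So the Herbrand universe is infinite.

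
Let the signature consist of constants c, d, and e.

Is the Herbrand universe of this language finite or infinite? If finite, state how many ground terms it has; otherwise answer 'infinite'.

3

There are no function symbols, so every ground term is one of the 3 constants.
The Herbrand universe is {c, d, e}, which is finite with 3 elements.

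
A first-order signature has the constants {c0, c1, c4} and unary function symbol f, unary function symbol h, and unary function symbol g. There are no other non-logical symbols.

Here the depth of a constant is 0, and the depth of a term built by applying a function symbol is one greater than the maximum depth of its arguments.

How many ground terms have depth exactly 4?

243

Write N_k for the number of ground terms of depth ≤ k. A term of depth ≤ k is either a constant or a function symbol applied to arguments of depth ≤ k−1, so N_k = 3 + N_{k-1} + N_{k-1} + N_{k-1}.
N_0 = 3
N_1 = 3 + 3 + 3 + 3 = 12
N_2 = 3 + 12 + 12 + 12 = 39
N_3 = 3 + 39 + 39 + 39 = 120
N_4 = 3 + 120 + 120 + 120 = 363
Terms of depth exactly 4: N_4 − N_3 = 363 − 120 = 243.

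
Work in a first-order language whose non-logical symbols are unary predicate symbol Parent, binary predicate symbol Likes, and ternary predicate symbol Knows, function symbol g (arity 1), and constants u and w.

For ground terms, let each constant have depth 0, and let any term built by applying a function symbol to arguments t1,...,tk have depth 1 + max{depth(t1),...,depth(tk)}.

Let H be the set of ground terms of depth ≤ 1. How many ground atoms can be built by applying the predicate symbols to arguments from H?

84

First count ground terms of depth ≤ 1.
If N_k denotes the number of depth-≤k ground terms, the 2 constants give N_0 = 2, and each function symbol of arity r contributes N_{k-1}^r new terms at level k: N_k = 2 + N_{k-1}.
N_0 = 2
N_1 = 2 + 2 = 4
So |H| = 4.
A ground atom is a predicate applied to a tuple of terms from H, so the count is the sum over predicates of |H|^arity:
  Parent: 4;  Likes: 4^2 = 16;  Knows: 4^3 = 64
Total ground atoms: 4 + 16 + 64 = 84.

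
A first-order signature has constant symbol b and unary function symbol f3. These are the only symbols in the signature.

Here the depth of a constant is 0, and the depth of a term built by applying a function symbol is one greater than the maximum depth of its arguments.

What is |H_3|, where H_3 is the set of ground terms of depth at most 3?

Let N_k count ground terms of depth at most k. Each non-constant term of depth ≤ k is some function symbol applied to depth-≤(k−1) arguments, giving N_k = 1 + N_{k-1}.
N_0 = 1
N_1 = 1 + 1 = 2
N_2 = 1 + 2 = 3
N_3 = 1 + 3 = 4
Explicitly: b, f3(b), f3(f3(b)), f3(f3(f3(b))).

4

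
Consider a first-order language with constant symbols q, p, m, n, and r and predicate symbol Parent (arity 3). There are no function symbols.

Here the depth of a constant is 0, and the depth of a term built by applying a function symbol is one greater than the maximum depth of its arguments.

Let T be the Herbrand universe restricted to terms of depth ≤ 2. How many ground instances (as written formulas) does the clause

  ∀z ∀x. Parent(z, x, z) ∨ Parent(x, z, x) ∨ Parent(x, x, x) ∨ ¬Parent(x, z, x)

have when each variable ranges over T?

Ground terms of depth ≤ 2:
  With no function symbols every ground term is a constant, so there are exactly 5 ground terms at every depth bound.
  N_0 = 5
  N_1 = 5
  N_2 = 5
  Explicitly: q, p, m, n, r.
So there are 5 ground terms available for substitution.
Each of z, x ranges independently over the available ground terms, and distinct assignments produce distinct instances.
Number of ground instances = 5^2 = 25.

25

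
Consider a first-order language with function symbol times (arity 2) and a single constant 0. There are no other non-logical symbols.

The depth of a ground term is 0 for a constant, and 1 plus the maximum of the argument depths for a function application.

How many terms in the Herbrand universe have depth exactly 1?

1

If N_k denotes the number of depth-≤k ground terms, the 1 constant gives N_0 = 1, and each function symbol of arity r contributes N_{k-1}^r new terms at level k: N_k = 1 + N_{k-1}^2.
N_0 = 1
N_1 = 1 + 1^2 = 2
Terms of depth exactly 1: N_1 − N_0 = 2 − 1 = 1.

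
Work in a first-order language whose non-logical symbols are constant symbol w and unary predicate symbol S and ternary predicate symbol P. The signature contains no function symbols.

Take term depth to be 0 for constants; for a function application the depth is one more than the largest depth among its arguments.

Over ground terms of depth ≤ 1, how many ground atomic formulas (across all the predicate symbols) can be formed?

First count ground terms of depth ≤ 1.
With no function symbols every ground term is a constant, so there is exactly 1 ground term at every depth bound.
N_0 = 1
N_1 = 1
Explicitly: w.
So |H| = 1.
For each predicate symbol, the number of ground atoms is |H| raised to its arity; summing:
  S: 1;  P: 1^3 = 1
Total ground atoms: 1 + 1 = 2.

2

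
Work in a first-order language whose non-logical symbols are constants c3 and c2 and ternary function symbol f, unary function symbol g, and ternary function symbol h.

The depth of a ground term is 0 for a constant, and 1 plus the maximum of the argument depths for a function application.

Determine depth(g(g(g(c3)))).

3

depth(g(c3)) = 1 + depth(c3) = 1 + 0 = 1
depth(g(g(c3))) = 1 + depth(g(c3)) = 1 + 1 = 2
depth(g(g(g(c3)))) = 1 + depth(g(g(c3))) = 1 + 2 = 3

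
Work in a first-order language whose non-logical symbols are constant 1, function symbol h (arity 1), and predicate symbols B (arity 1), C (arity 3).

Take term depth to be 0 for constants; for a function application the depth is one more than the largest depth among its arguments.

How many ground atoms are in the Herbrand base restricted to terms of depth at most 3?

68

First count ground terms of depth ≤ 3.
If N_k denotes the number of depth-≤k ground terms, the 1 constant gives N_0 = 1, and each function symbol of arity r contributes N_{k-1}^r new terms at level k: N_k = 1 + N_{k-1}.
N_0 = 1
N_1 = 1 + 1 = 2
N_2 = 1 + 2 = 3
N_3 = 1 + 3 = 4
Explicitly: 1, h(1), h(h(1)), h(h(h(1))).
So |H| = 4.
Each predicate of arity r yields |H|^r ground atoms (one per choice of an r-tuple from H):
  B: 4;  C: 4^3 = 64
Total ground atoms: 4 + 64 = 68.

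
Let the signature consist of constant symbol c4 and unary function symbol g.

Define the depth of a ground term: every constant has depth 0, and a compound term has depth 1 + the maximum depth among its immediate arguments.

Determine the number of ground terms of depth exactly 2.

Let N_k = |{terms of depth ≤ k}|. Then N_0 = 1 and N_k = 1 + N_{k-1} for k ≥ 1 (one summand per function symbol, arity giving the exponent).
N_0 = 1
N_1 = 1 + 1 = 2
N_2 = 1 + 2 = 3
Terms of depth exactly 2: N_2 − N_1 = 3 − 2 = 1.

1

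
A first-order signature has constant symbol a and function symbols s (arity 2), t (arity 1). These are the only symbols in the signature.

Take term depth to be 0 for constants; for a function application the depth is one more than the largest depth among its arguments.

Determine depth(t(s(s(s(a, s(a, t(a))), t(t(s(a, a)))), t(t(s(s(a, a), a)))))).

6

depth(t(a)) = 1 + depth(a) = 1 + 0 = 1
depth(s(a, t(a))) = 1 + max(0, 1) = 2
depth(s(a, s(a, t(a)))) = 1 + max(0, 2) = 3
depth(s(a, a)) = 1 + max(0, 0) = 1
depth(t(s(a, a))) = 1 + depth(s(a, a)) = 1 + 1 = 2
depth(t(t(s(a, a)))) = 1 + depth(t(s(a, a))) = 1 + 2 = 3
depth(s(s(a, s(a, t(a))), t(t(s(a, a))))) = 1 + max(3, 3) = 4
depth(s(s(a, a), a)) = 1 + max(1, 0) = 2
depth(t(s(s(a, a), a))) = 1 + depth(s(s(a, a), a)) = 1 + 2 = 3
depth(t(t(s(s(a, a), a)))) = 1 + depth(t(s(s(a, a), a))) = 1 + 3 = 4
depth(s(s(s(a, s(a, t(a))), t(t(s(a, a)))), t(t(s(s(a, a), a))))) = 1 + max(4, 4) = 5
depth(t(s(s(s(a, s(a, t(a))), t(t(s(a, a)))), t(t(s(s(a, a), a)))))) = 1 + depth(s(s(s(a, s(a, t(a))), t(t(s(a, a)))), t(t(s(s(a, a), a))))) = 1 + 5 = 6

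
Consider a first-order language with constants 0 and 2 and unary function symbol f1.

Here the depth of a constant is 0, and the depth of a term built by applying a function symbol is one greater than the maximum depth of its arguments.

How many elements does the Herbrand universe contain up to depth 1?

4

Let N_k count ground terms of depth at most k. Each non-constant term of depth ≤ k is some function symbol applied to depth-≤(k−1) arguments, giving N_k = 2 + N_{k-1}.
N_0 = 2
N_1 = 2 + 2 = 4
Explicitly: 0, 2, f1(0), f1(2).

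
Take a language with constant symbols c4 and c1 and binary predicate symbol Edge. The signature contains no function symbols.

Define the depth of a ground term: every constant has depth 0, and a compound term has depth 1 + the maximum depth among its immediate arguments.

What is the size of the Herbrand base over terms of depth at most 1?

4

First count ground terms of depth ≤ 1.
With no function symbols every ground term is a constant, so there are exactly 2 ground terms at every depth bound.
N_0 = 2
N_1 = 2
Explicitly: c4, c1.
So |H| = 2.
Ground atoms are formed by filling each argument slot of a predicate with a term from H, so an r-ary predicate gives |H|^r atoms:
  Edge: 2^2 = 4
Total ground atoms: 4.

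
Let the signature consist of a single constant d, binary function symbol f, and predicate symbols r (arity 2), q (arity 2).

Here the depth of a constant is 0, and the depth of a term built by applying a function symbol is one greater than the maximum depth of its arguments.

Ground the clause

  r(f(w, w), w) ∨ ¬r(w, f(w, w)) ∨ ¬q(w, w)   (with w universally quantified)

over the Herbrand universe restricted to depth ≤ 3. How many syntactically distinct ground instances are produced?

Ground terms of depth ≤ 3:
  If N_k denotes the number of depth-≤k ground terms, the 1 constant gives N_0 = 1, and each function symbol of arity r contributes N_{k-1}^r new terms at level k: N_k = 1 + N_{k-1}^2.
  N_0 = 1
  N_1 = 1 + 1^2 = 2
  N_2 = 1 + 2^2 = 5
  N_3 = 1 + 5^2 = 26
So there are 26 ground terms available for substitution.
The body mentions the single quantified variable w; since ground terms form a free algebra, no two substitutions collapse to the same formula.
Number of ground instances = 26.

26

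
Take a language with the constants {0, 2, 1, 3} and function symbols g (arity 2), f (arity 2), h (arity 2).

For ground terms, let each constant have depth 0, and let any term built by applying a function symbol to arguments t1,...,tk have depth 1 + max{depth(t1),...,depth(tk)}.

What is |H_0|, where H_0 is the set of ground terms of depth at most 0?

Count level by level. With function symbols g/2, f/2, h/2, the terms of depth ≤ k are the 4 constants together with each function applied to depth-≤(k−1) tuples, so N_k = 4 + N_{k-1}^2 + N_{k-1}^2 + N_{k-1}^2.
N_0 = 4
Explicitly: 0, 2, 1, 3.

4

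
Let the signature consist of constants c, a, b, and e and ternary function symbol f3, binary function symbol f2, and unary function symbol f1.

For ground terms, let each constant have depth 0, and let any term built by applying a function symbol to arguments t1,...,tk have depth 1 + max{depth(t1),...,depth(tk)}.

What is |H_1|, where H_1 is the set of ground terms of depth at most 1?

Let N_k count ground terms of depth at most k. Each non-constant term of depth ≤ k is some function symbol applied to depth-≤(k−1) arguments, giving N_k = 4 + N_{k-1}^3 + N_{k-1}^2 + N_{k-1}.
N_0 = 4
N_1 = 4 + 4^3 + 4^2 + 4 = 88

88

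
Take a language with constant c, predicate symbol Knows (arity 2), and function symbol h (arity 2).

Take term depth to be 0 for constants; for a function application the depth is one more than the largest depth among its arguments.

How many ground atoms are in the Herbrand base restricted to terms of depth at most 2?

First count ground terms of depth ≤ 2.
Count level by level. With function symbols h/2, the terms of depth ≤ k are the 1 constant together with each function applied to depth-≤(k−1) tuples, so N_k = 1 + N_{k-1}^2.
N_0 = 1
N_1 = 1 + 1^2 = 2
N_2 = 1 + 2^2 = 5
So |H| = 5.
For each predicate symbol, the number of ground atoms is |H| raised to its arity; summing:
  Knows: 5^2 = 25
Total ground atoms: 25.

25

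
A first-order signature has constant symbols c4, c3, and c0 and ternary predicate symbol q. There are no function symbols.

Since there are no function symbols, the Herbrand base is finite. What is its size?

27

With no function symbols, the Herbrand universe is just the 3 constants.
Ground atoms per predicate: q: 3^3 = 27.
Herbrand base size = 27 = 27.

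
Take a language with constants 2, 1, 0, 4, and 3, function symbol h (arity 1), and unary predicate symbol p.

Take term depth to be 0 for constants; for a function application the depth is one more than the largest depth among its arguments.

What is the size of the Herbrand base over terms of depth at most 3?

First count ground terms of depth ≤ 3.
Count level by level. With function symbols h/1, the terms of depth ≤ k are the 5 constants together with each function applied to depth-≤(k−1) tuples, so N_k = 5 + N_{k-1}.
N_0 = 5
N_1 = 5 + 5 = 10
N_2 = 5 + 10 = 15
N_3 = 5 + 15 = 20
So |H| = 20.
A ground atom is a predicate applied to a tuple of terms from H, so the count is the sum over predicates of |H|^arity:
  p: 20
Total ground atoms: 20.

20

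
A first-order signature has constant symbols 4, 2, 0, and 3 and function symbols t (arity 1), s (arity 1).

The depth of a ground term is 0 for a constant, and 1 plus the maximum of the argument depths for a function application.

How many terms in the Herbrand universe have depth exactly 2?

16

Write N_k for the number of ground terms of depth ≤ k. A term of depth ≤ k is either a constant or a function symbol applied to arguments of depth ≤ k−1, so N_k = 4 + N_{k-1} + N_{k-1}.
N_0 = 4
N_1 = 4 + 4 + 4 = 12
N_2 = 4 + 12 + 12 = 28
Terms of depth exactly 2: N_2 − N_1 = 28 − 12 = 16.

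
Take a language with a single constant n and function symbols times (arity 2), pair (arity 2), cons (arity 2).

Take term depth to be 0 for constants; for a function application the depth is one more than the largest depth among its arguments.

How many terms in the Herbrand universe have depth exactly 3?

Write N_k for the number of ground terms of depth ≤ k. A term of depth ≤ k is either a constant or a function symbol applied to arguments of depth ≤ k−1, so N_k = 1 + N_{k-1}^2 + N_{k-1}^2 + N_{k-1}^2.
N_0 = 1
N_1 = 1 + 1^2 + 1^2 + 1^2 = 4
N_2 = 1 + 4^2 + 4^2 + 4^2 = 49
N_3 = 1 + 49^2 + 49^2 + 49^2 = 7204
Terms of depth exactly 3: N_3 − N_2 = 7204 − 49 = 7155.

7155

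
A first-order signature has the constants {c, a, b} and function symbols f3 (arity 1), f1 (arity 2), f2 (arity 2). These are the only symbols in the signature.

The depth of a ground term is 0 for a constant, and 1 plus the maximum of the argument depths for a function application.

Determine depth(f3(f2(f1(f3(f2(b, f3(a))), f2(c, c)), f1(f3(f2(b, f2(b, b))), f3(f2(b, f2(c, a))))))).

6

depth(f3(a)) = 1 + depth(a) = 1 + 0 = 1
depth(f2(b, f3(a))) = 1 + max(0, 1) = 2
depth(f3(f2(b, f3(a)))) = 1 + depth(f2(b, f3(a))) = 1 + 2 = 3
depth(f2(c, c)) = 1 + max(0, 0) = 1
depth(f1(f3(f2(b, f3(a))), f2(c, c))) = 1 + max(3, 1) = 4
depth(f2(b, b)) = 1 + max(0, 0) = 1
depth(f2(b, f2(b, b))) = 1 + max(0, 1) = 2
depth(f3(f2(b, f2(b, b)))) = 1 + depth(f2(b, f2(b, b))) = 1 + 2 = 3
depth(f2(c, a)) = 1 + max(0, 0) = 1
depth(f2(b, f2(c, a))) = 1 + max(0, 1) = 2
depth(f3(f2(b, f2(c, a)))) = 1 + depth(f2(b, f2(c, a))) = 1 + 2 = 3
depth(f1(f3(f2(b, f2(b, b))), f3(f2(b, f2(c, a))))) = 1 + max(3, 3) = 4
depth(f2(f1(f3(f2(b, f3(a))), f2(c, c)), f1(f3(f2(b, f2(b, b))), f3(f2(b, f2(c, a)))))) = 1 + max(4, 4) = 5
depth(f3(f2(f1(f3(f2(b, f3(a))), f2(c, c)), f1(f3(f2(b, f2(b, b))), f3(f2(b, f2(c, a))))))) = 1 + depth(f2(f1(f3(f2(b, f3(a))), f2(c, c)), f1(f3(f2(b, f2(b, b))), f3(f2(b, f2(c, a)))))) = 1 + 5 = 6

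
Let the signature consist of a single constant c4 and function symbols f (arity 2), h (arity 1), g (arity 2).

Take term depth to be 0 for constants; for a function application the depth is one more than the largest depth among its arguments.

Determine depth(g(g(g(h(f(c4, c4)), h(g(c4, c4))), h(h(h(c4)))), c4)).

5

depth(f(c4, c4)) = 1 + max(0, 0) = 1
depth(h(f(c4, c4))) = 1 + depth(f(c4, c4)) = 1 + 1 = 2
depth(g(c4, c4)) = 1 + max(0, 0) = 1
depth(h(g(c4, c4))) = 1 + depth(g(c4, c4)) = 1 + 1 = 2
depth(g(h(f(c4, c4)), h(g(c4, c4)))) = 1 + max(2, 2) = 3
depth(h(c4)) = 1 + depth(c4) = 1 + 0 = 1
depth(h(h(c4))) = 1 + depth(h(c4)) = 1 + 1 = 2
depth(h(h(h(c4)))) = 1 + depth(h(h(c4))) = 1 + 2 = 3
depth(g(g(h(f(c4, c4)), h(g(c4, c4))), h(h(h(c4))))) = 1 + max(3, 3) = 4
depth(g(g(g(h(f(c4, c4)), h(g(c4, c4))), h(h(h(c4)))), c4)) = 1 + max(4, 0) = 5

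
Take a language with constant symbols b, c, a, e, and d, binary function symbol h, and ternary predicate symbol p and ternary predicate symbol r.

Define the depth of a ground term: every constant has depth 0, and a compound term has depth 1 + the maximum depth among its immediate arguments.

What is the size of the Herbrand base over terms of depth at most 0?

250

First count ground terms of depth ≤ 0.
Let N_k = |{terms of depth ≤ k}|. Then N_0 = 5 and N_k = 5 + N_{k-1}^2 for k ≥ 1 (one summand per function symbol, arity giving the exponent).
N_0 = 5
Explicitly: b, c, a, e, d.
So |H| = 5.
A ground atom is a predicate applied to a tuple of terms from H, so the count is the sum over predicates of |H|^arity:
  p: 5^3 = 125;  r: 5^3 = 125
Total ground atoms: 125 + 125 = 250.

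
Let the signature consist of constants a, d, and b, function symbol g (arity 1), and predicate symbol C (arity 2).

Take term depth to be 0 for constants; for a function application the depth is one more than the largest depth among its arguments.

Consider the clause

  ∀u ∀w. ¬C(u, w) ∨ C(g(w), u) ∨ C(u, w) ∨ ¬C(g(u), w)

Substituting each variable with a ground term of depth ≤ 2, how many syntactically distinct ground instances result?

Ground terms of depth ≤ 2:
  Let N_k count ground terms of depth at most k. Each non-constant term of depth ≤ k is some function symbol applied to depth-≤(k−1) arguments, giving N_k = 3 + N_{k-1}.
  N_0 = 3
  N_1 = 3 + 3 = 6
  N_2 = 3 + 6 = 9
  Explicitly: a, d, b, g(a), g(d), g(b), g(g(a)), g(g(d)), g(g(b)).
So there are 9 ground terms available for substitution.
The body mentions every one of the 2 quantified variables; since ground terms form a free algebra, no two substitutions collapse to the same formula.
Number of ground instances = 9^2 = 81.

81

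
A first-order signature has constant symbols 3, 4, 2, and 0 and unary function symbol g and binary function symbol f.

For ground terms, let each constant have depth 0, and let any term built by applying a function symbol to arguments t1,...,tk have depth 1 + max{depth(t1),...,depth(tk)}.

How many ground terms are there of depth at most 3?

365424

Let N_k count ground terms of depth at most k. Each non-constant term of depth ≤ k is some function symbol applied to depth-≤(k−1) arguments, giving N_k = 4 + N_{k-1} + N_{k-1}^2.
N_0 = 4
N_1 = 4 + 4 + 4^2 = 24
N_2 = 4 + 24 + 24^2 = 604
N_3 = 4 + 604 + 604^2 = 365424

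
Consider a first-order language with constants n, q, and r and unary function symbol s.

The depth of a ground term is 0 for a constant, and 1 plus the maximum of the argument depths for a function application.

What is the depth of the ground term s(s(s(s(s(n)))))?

5

depth(s(n)) = 1 + depth(n) = 1 + 0 = 1
depth(s(s(n))) = 1 + depth(s(n)) = 1 + 1 = 2
depth(s(s(s(n)))) = 1 + depth(s(s(n))) = 1 + 2 = 3
depth(s(s(s(s(n))))) = 1 + depth(s(s(s(n)))) = 1 + 3 = 4
depth(s(s(s(s(s(n)))))) = 1 + depth(s(s(s(s(n))))) = 1 + 4 = 5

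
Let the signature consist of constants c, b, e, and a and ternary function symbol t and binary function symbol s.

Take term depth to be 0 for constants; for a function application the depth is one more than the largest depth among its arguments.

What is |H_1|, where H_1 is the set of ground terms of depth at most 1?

84

Let N_k count ground terms of depth at most k. Each non-constant term of depth ≤ k is some function symbol applied to depth-≤(k−1) arguments, giving N_k = 4 + N_{k-1}^3 + N_{k-1}^2.
N_0 = 4
N_1 = 4 + 4^3 + 4^2 = 84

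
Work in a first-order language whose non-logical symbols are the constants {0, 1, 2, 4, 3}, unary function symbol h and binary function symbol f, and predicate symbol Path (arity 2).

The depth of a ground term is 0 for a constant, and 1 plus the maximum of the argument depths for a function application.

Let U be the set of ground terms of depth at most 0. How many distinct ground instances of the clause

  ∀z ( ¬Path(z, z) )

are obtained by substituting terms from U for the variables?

Ground terms of depth ≤ 0:
  Count level by level. With function symbols h/1, f/2, the terms of depth ≤ k are the 5 constants together with each function applied to depth-≤(k−1) tuples, so N_k = 5 + N_{k-1} + N_{k-1}^2.
  N_0 = 5
So there are 5 ground terms available for substitution.
The clause has 1 distinct variable (z), which appears in the body. In the free term algebra distinct substitutions yield syntactically distinct ground instances.
Number of ground instances = 5.

5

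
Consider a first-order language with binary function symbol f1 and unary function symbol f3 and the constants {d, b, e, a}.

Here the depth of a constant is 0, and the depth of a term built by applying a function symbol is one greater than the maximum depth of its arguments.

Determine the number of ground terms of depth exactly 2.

580

Let N_k count ground terms of depth at most k. Each non-constant term of depth ≤ k is some function symbol applied to depth-≤(k−1) arguments, giving N_k = 4 + N_{k-1}^2 + N_{k-1}.
N_0 = 4
N_1 = 4 + 4^2 + 4 = 24
N_2 = 4 + 24^2 + 24 = 604
Terms of depth exactly 2: N_2 − N_1 = 604 − 24 = 580.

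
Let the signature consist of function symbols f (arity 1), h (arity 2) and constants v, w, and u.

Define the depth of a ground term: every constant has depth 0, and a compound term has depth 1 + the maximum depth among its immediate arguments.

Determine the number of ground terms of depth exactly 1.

Let N_k = |{terms of depth ≤ k}|. Then N_0 = 3 and N_k = 3 + N_{k-1} + N_{k-1}^2 for k ≥ 1 (one summand per function symbol, arity giving the exponent).
N_0 = 3
N_1 = 3 + 3 + 3^2 = 15
Terms of depth exactly 1: N_1 − N_0 = 15 − 3 = 12.

12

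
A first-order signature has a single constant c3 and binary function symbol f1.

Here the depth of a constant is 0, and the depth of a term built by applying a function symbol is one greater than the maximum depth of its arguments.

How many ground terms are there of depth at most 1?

Count level by level. With function symbols f1/2, the terms of depth ≤ k are the 1 constant together with each function applied to depth-≤(k−1) tuples, so N_k = 1 + N_{k-1}^2.
N_0 = 1
N_1 = 1 + 1^2 = 2

2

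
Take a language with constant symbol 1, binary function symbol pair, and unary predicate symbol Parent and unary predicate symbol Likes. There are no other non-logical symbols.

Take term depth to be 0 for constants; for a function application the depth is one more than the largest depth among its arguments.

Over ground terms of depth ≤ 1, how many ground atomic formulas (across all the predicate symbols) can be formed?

First count ground terms of depth ≤ 1.
Let N_k = |{terms of depth ≤ k}|. Then N_0 = 1 and N_k = 1 + N_{k-1}^2 for k ≥ 1 (one summand per function symbol, arity giving the exponent).
N_0 = 1
N_1 = 1 + 1^2 = 2
Explicitly: 1, pair(1, 1).
So |H| = 2.
Ground atoms are formed by filling each argument slot of a predicate with a term from H, so an r-ary predicate gives |H|^r atoms:
  Parent: 2;  Likes: 2
Total ground atoms: 2 + 2 = 4.

4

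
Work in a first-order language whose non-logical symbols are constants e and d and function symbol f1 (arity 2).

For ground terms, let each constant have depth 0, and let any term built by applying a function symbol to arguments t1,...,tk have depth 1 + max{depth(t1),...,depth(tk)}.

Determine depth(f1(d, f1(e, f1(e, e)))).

depth(f1(e, e)) = 1 + max(0, 0) = 1
depth(f1(e, f1(e, e))) = 1 + max(0, 1) = 2
depth(f1(d, f1(e, f1(e, e)))) = 1 + max(0, 2) = 3

3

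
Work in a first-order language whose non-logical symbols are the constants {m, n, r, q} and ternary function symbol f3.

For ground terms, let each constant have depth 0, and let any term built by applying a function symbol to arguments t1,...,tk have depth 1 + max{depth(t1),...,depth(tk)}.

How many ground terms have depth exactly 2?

314368

Let N_k = |{terms of depth ≤ k}|. Then N_0 = 4 and N_k = 4 + N_{k-1}^3 for k ≥ 1 (one summand per function symbol, arity giving the exponent).
N_0 = 4
N_1 = 4 + 4^3 = 68
N_2 = 4 + 68^3 = 314436
Terms of depth exactly 2: N_2 − N_1 = 314436 − 68 = 314368.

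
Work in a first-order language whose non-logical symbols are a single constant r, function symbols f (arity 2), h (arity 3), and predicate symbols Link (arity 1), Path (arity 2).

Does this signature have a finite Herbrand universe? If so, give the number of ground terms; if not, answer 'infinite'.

infinite

The signature has at least one function symbol (f, arity 2) and at least one constant (r).
Iterating f gives infinitely many distinct ground terms: r, f(r, r), f(f(r, r), f(r, r)), ...
So the Herbrand universe is infinite.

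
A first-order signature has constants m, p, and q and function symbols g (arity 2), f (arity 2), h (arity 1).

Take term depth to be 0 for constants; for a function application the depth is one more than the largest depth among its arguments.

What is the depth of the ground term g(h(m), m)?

2

depth(h(m)) = 1 + depth(m) = 1 + 0 = 1
depth(g(h(m), m)) = 1 + max(1, 0) = 2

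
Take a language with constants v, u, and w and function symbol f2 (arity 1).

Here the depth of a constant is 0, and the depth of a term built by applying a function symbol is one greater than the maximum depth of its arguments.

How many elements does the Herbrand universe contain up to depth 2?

9

If N_k denotes the number of depth-≤k ground terms, the 3 constants give N_0 = 3, and each function symbol of arity r contributes N_{k-1}^r new terms at level k: N_k = 3 + N_{k-1}.
N_0 = 3
N_1 = 3 + 3 = 6
N_2 = 3 + 6 = 9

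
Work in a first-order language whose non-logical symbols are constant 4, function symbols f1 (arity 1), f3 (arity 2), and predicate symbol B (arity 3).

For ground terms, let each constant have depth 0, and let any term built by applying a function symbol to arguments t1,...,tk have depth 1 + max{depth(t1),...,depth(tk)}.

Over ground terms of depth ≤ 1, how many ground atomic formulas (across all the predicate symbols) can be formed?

27

First count ground terms of depth ≤ 1.
Let N_k count ground terms of depth at most k. Each non-constant term of depth ≤ k is some function symbol applied to depth-≤(k−1) arguments, giving N_k = 1 + N_{k-1} + N_{k-1}^2.
N_0 = 1
N_1 = 1 + 1 + 1^2 = 3
Explicitly: 4, f1(4), f3(4, 4).
So |H| = 3.
Ground atoms are formed by filling each argument slot of a predicate with a term from H, so an r-ary predicate gives |H|^r atoms:
  B: 3^3 = 27
Total ground atoms: 27.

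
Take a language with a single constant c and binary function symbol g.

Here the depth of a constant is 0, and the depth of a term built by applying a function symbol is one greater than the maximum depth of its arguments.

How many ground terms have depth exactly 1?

1

Write N_k for the number of ground terms of depth ≤ k. A term of depth ≤ k is either a constant or a function symbol applied to arguments of depth ≤ k−1, so N_k = 1 + N_{k-1}^2.
N_0 = 1
N_1 = 1 + 1^2 = 2
Terms of depth exactly 1: N_1 − N_0 = 2 − 1 = 1.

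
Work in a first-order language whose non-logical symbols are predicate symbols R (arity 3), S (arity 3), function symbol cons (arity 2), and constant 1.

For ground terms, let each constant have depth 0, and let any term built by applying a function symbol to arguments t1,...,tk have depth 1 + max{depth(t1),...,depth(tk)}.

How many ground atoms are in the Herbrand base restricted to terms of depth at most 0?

2

First count ground terms of depth ≤ 0.
Let N_k count ground terms of depth at most k. Each non-constant term of depth ≤ k is some function symbol applied to depth-≤(k−1) arguments, giving N_k = 1 + N_{k-1}^2.
N_0 = 1
Explicitly: 1.
So |H| = 1.
For each predicate symbol, the number of ground atoms is |H| raised to its arity; summing:
  R: 1^3 = 1;  S: 1^3 = 1
Total ground atoms: 1 + 1 = 2.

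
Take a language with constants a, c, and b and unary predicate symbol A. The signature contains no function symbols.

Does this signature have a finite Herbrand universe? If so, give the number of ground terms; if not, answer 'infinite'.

3

There are no function symbols, so every ground term is one of the 3 constants.
The Herbrand universe is {a, c, b}, which is finite with 3 elements.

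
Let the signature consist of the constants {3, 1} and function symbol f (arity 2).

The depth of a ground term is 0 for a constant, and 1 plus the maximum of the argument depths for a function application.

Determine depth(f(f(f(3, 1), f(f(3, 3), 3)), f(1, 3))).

4

depth(f(3, 1)) = 1 + max(0, 0) = 1
depth(f(3, 3)) = 1 + max(0, 0) = 1
depth(f(f(3, 3), 3)) = 1 + max(1, 0) = 2
depth(f(f(3, 1), f(f(3, 3), 3))) = 1 + max(1, 2) = 3
depth(f(1, 3)) = 1 + max(0, 0) = 1
depth(f(f(f(3, 1), f(f(3, 3), 3)), f(1, 3))) = 1 + max(3, 1) = 4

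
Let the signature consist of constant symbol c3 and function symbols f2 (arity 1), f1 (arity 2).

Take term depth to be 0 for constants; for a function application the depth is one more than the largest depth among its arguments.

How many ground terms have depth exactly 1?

2

Let N_k count ground terms of depth at most k. Each non-constant term of depth ≤ k is some function symbol applied to depth-≤(k−1) arguments, giving N_k = 1 + N_{k-1} + N_{k-1}^2.
N_0 = 1
N_1 = 1 + 1 + 1^2 = 3
Terms of depth exactly 1: N_1 − N_0 = 3 − 1 = 2.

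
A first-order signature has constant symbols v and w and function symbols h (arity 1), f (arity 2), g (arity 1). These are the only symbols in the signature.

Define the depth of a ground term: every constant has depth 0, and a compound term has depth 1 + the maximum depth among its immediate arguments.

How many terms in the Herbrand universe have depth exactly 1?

8

Write N_k for the number of ground terms of depth ≤ k. A term of depth ≤ k is either a constant or a function symbol applied to arguments of depth ≤ k−1, so N_k = 2 + N_{k-1} + N_{k-1}^2 + N_{k-1}.
N_0 = 2
N_1 = 2 + 2 + 2^2 + 2 = 10
Terms of depth exactly 1: N_1 − N_0 = 10 − 2 = 8.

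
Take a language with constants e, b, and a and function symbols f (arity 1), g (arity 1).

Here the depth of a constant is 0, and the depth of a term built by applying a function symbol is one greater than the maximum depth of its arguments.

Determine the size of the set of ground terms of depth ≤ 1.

Let N_k = |{terms of depth ≤ k}|. Then N_0 = 3 and N_k = 3 + N_{k-1} + N_{k-1} for k ≥ 1 (one summand per function symbol, arity giving the exponent).
N_0 = 3
N_1 = 3 + 3 + 3 = 9

9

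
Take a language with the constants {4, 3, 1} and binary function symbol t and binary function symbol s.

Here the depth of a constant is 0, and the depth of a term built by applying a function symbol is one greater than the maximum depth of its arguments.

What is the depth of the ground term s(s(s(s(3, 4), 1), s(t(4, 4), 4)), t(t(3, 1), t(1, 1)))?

4

depth(s(3, 4)) = 1 + max(0, 0) = 1
depth(s(s(3, 4), 1)) = 1 + max(1, 0) = 2
depth(t(4, 4)) = 1 + max(0, 0) = 1
depth(s(t(4, 4), 4)) = 1 + max(1, 0) = 2
depth(s(s(s(3, 4), 1), s(t(4, 4), 4))) = 1 + max(2, 2) = 3
depth(t(3, 1)) = 1 + max(0, 0) = 1
depth(t(1, 1)) = 1 + max(0, 0) = 1
depth(t(t(3, 1), t(1, 1))) = 1 + max(1, 1) = 2
depth(s(s(s(s(3, 4), 1), s(t(4, 4), 4)), t(t(3, 1), t(1, 1)))) = 1 + max(3, 2) = 4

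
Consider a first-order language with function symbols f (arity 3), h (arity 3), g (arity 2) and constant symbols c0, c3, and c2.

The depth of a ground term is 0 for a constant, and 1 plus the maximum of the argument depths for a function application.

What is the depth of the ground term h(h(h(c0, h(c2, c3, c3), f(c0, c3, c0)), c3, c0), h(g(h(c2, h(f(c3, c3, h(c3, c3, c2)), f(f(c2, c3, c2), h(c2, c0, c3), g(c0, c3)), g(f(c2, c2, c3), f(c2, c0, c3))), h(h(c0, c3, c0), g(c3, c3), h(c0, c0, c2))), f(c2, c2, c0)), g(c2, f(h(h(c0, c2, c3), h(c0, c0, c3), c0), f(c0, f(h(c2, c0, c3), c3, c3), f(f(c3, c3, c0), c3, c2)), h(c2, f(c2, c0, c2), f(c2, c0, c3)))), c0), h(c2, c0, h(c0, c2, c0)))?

depth(h(c2, c3, c3)) = 1 + max(0, 0, 0) = 1
depth(f(c0, c3, c0)) = 1 + max(0, 0, 0) = 1
depth(h(c0, h(c2, c3, c3), f(c0, c3, c0))) = 1 + max(0, 1, 1) = 2
depth(h(h(c0, h(c2, c3, c3), f(c0, c3, c0)), c3, c0)) = 1 + max(2, 0, 0) = 3
depth(h(c3, c3, c2)) = 1 + max(0, 0, 0) = 1
depth(f(c3, c3, h(c3, c3, c2))) = 1 + max(0, 0, 1) = 2
depth(f(c2, c3, c2)) = 1 + max(0, 0, 0) = 1
depth(h(c2, c0, c3)) = 1 + max(0, 0, 0) = 1
depth(g(c0, c3)) = 1 + max(0, 0) = 1
depth(f(f(c2, c3, c2), h(c2, c0, c3), g(c0, c3))) = 1 + max(1, 1, 1) = 2
depth(f(c2, c2, c3)) = 1 + max(0, 0, 0) = 1
depth(f(c2, c0, c3)) = 1 + max(0, 0, 0) = 1
depth(g(f(c2, c2, c3), f(c2, c0, c3))) = 1 + max(1, 1) = 2
depth(h(f(c3, c3, h(c3, c3, c2)), f(f(c2, c3, c2), h(c2, c0, c3), g(c0, c3)), g(f(c2, c2, c3), f(c2, c0, c3)))) = 1 + max(2, 2, 2) = 3
depth(h(c0, c3, c0)) = 1 + max(0, 0, 0) = 1
depth(g(c3, c3)) = 1 + max(0, 0) = 1
depth(h(c0, c0, c2)) = 1 + max(0, 0, 0) = 1
depth(h(h(c0, c3, c0), g(c3, c3), h(c0, c0, c2))) = 1 + max(1, 1, 1) = 2
depth(h(c2, h(f(c3, c3, h(c3, c3, c2)), f(f(c2, c3, c2), h(c2, c0, c3), g(c0, c3)), g(f(c2, c2, c3), f(c2, c0, c3))), h(h(c0, c3, c0), g(c3, c3), h(c0, c0, c2)))) = 1 + max(0, 3, 2) = 4
depth(f(c2, c2, c0)) = 1 + max(0, 0, 0) = 1
depth(g(h(c2, h(f(c3, c3, h(c3, c3, c2)), f(f(c2, c3, c2), h(c2, c0, c3), g(c0, c3)), g(f(c2, c2, c3), f(c2, c0, c3))), h(h(c0, c3, c0), g(c3, c3), h(c0, c0, c2))), f(c2, c2, c0))) = 1 + max(4, 1) = 5
depth(h(c0, c2, c3)) = 1 + max(0, 0, 0) = 1
depth(h(c0, c0, c3)) = 1 + max(0, 0, 0) = 1
depth(h(h(c0, c2, c3), h(c0, c0, c3), c0)) = 1 + max(1, 1, 0) = 2
depth(f(h(c2, c0, c3), c3, c3)) = 1 + max(1, 0, 0) = 2
depth(f(c3, c3, c0)) = 1 + max(0, 0, 0) = 1
depth(f(f(c3, c3, c0), c3, c2)) = 1 + max(1, 0, 0) = 2
depth(f(c0, f(h(c2, c0, c3), c3, c3), f(f(c3, c3, c0), c3, c2))) = 1 + max(0, 2, 2) = 3
depth(f(c2, c0, c2)) = 1 + max(0, 0, 0) = 1
depth(h(c2, f(c2, c0, c2), f(c2, c0, c3))) = 1 + max(0, 1, 1) = 2
depth(f(h(h(c0, c2, c3), h(c0, c0, c3), c0), f(c0, f(h(c2, c0, c3), c3, c3), f(f(c3, c3, c0), c3, c2)), h(c2, f(c2, c0, c2), f(c2, c0, c3)))) = 1 + max(2, 3, 2) = 4
depth(g(c2, f(h(h(c0, c2, c3), h(c0, c0, c3), c0), f(c0, f(h(c2, c0, c3), c3, c3), f(f(c3, c3, c0), c3, c2)), h(c2, f(c2, c0, c2), f(c2, c0, c3))))) = 1 + max(0, 4) = 5
depth(h(g(h(c2, h(f(c3, c3, h(c3, c3, c2)), f(f(c2, c3, c2), h(c2, c0, c3), g(c0, c3)), g(f(c2, c2, c3), f(c2, c0, c3))), h(h(c0, c3, c0), g(c3, c3), h(c0, c0, c2))), f(c2, c2, c0)), g(c2, f(h(h(c0, c2, c3), h(c0, c0, c3), c0), f(c0, f(h(c2, c0, c3), c3, c3), f(f(c3, c3, c0), c3, c2)), h(c2, f(c2, c0, c2), f(c2, c0, c3)))), c0)) = 1 + max(5, 5, 0) = 6
depth(h(c0, c2, c0)) = 1 + max(0, 0, 0) = 1
depth(h(c2, c0, h(c0, c2, c0))) = 1 + max(0, 0, 1) = 2
depth(h(h(h(c0, h(c2, c3, c3), f(c0, c3, c0)), c3, c0), h(g(h(c2, h(f(c3, c3, h(c3, c3, c2)), f(f(c2, c3, c2), h(c2, c0, c3), g(c0, c3)), g(f(c2, c2, c3), f(c2, c0, c3))), h(h(c0, c3, c0), g(c3, c3), h(c0, c0, c2))), f(c2, c2, c0)), g(c2, f(h(h(c0, c2, c3), h(c0, c0, c3), c0), f(c0, f(h(c2, c0, c3), c3, c3), f(f(c3, c3, c0), c3, c2)), h(c2, f(c2, c0, c2), f(c2, c0, c3)))), c0), h(c2, c0, h(c0, c2, c0)))) = 1 + max(3, 6, 2) = 7

7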